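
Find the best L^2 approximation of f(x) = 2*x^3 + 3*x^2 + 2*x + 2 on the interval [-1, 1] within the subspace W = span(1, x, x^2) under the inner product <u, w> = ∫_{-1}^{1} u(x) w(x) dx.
g(x) = 3*x^2 + 16*x/5 + 2

The best approximation g ∈ W is the orthogonal projection of f onto W. Writing g = a_0 + a_1 x + a_2 x^2, the coefficients solve the normal equations G · a = b where
  G_{ij} = <φ_i, φ_j> and b_i = <f, φ_i>, with φ_0 = 1, φ_1 = x, φ_2 = x^2.
G =
  [2, 0, 2/3]
  [0, 2/3, 0]
  [2/3, 0, 2/5],
b = (6, 32/15, 38/15).
Solving gives a_0 = 2, a_1 = 16/5, a_2 = 3, so
  g(x) = 3*x^2 + 16*x/5 + 2.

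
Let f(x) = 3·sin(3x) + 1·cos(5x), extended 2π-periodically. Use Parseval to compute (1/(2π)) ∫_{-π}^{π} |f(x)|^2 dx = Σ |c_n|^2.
Σ |c_n|^2 = 5

Expand |f|^2 and use orthogonality of {sin(nx), cos(mx)} on [-π, π]:
  ∫_{-π}^{π} sin(nx)^2 dx = π, ∫ cos(mx)^2 dx = π, and cross terms integrate to 0.
So ∫_{-π}^{π} f(x)^2 dx = 3^2 · π + 1^2 · π = (9 + 1)π.
Divide by 2π: (9 + 1)/2 = 5.
By Parseval, this equals Σ |c_n|^2.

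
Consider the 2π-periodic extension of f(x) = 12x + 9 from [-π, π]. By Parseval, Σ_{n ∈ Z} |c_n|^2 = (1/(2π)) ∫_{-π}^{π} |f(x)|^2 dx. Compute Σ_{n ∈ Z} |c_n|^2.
Σ |c_n|^2 = 48π^2 + 81

Expand and integrate term by term over [-π, π]:
  ∫ (12x)^2 dx = 144·(2π^3/3); ∫ 2·12·(9)·x dx = 0 (odd integrand); ∫ 9^2 dx = 81·2π.
So (1/(2π)) ∫_{-π}^{π} (12x + 9)^2 dx = 144π^2/3 + 81 = 48π^2 + 81.
Parseval ⇒ Σ |c_n|^2 = 48π^2 + 81.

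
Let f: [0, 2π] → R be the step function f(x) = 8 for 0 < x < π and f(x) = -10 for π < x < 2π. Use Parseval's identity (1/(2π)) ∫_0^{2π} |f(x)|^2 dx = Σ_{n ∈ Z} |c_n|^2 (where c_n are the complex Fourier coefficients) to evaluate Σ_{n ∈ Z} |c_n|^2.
Σ |c_n|^2 = 82

Parseval equates the L^2 energy of f (normalised by 1/(2π)) with the ℓ^2 sum of its Fourier coefficients: (1/(2π)) ∫_0^{2π} |f|^2 = Σ |c_n|^2.
Compute the left side: (1/(2π)) [∫_0^π 8^2 dx + ∫_π^{2π} (-10)^2 dx] = (1/(2π)) · (64π + 100π) = (64 + 100)/2 = 82.
So Σ_{n ∈ Z} |c_n|^2 = 82.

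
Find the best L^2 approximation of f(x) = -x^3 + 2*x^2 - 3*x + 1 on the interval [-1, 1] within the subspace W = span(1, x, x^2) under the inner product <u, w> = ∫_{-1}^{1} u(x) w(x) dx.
g(x) = 2*x^2 - 18*x/5 + 1

The best approximation g ∈ W is the orthogonal projection of f onto W. Writing g = a_0 + a_1 x + a_2 x^2, the coefficients solve the normal equations G · a = b where
  G_{ij} = <φ_i, φ_j> and b_i = <f, φ_i>, with φ_0 = 1, φ_1 = x, φ_2 = x^2.
G =
  [2, 0, 2/3]
  [0, 2/3, 0]
  [2/3, 0, 2/5],
b = (10/3, -12/5, 22/15).
Solving gives a_0 = 1, a_1 = -18/5, a_2 = 2, so
  g(x) = 2*x^2 - 18*x/5 + 1.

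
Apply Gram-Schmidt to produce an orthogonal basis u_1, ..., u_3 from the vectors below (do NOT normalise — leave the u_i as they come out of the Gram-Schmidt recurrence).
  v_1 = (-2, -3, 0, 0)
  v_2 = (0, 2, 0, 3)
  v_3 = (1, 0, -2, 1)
Orthogonal basis:
  u_1 = (-2, -3, 0, 0)
  u_2 = (-12/13, 8/13, 0, 3)
  u_3 = (117/133, -78/133, -2, 52/133)

Apply the Gram-Schmidt recurrence
  u_1 = v_1
  u_i = v_i − Σ_{j<i} ((v_i · u_j) / (u_j · u_j)) · u_j.

Step by step this gives:
  u_1 = (-2, -3, 0, 0)
  u_2 = (-12/13, 8/13, 0, 3)
  u_3 = (117/133, -78/133, -2, 52/133)

Orthogonality check:
  u_2 · u_1 = 0 (should be 0)
  u_3 · u_1 = 0 (should be 0)
  u_3 · u_2 = 0 (should be 0)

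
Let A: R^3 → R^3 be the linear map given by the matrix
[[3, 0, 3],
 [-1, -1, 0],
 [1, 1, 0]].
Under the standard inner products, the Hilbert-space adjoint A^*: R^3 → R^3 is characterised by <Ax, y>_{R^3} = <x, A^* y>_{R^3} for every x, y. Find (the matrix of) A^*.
A^* = A^T =
[[3, -1, 1],
 [0, -1, 1],
 [3, 0, 0]]

For real matrices with standard dot products, the defining identity <Ax, y> = <x, A^* y> gives (Ax)^T y = x^T (A^*) y, i.e. x^T A^T y = x^T (A^*) y. Since this holds for all x, y, we must have A^* = A^T. Therefore
A^* =
[[3, -1, 1],
 [0, -1, 1],
 [3, 0, 0]].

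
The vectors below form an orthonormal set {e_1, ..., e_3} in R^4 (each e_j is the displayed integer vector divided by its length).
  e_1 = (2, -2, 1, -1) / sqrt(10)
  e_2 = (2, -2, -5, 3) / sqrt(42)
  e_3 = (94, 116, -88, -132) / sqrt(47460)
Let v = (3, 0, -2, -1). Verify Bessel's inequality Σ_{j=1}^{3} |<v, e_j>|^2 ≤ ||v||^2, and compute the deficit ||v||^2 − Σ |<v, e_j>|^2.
Σ |<v, e_j>|^2 = 1566/113; ||v||^2 = 14; deficit = 16/113

Write each e_j = u_j / sqrt(<u_j, u_j>) where u_j is the displayed integer vector. Then <v, e_j> = <v, u_j> / sqrt(<u_j, u_j>), so |<v, e_j>|^2 = <v, u_j>^2 / <u_j, u_j>.
Coefficients: <v, e_1> = 5/sqrt(10), <v, e_2> = 13/sqrt(42), <v, e_3> = 590/sqrt(47460).
Square and sum: Σ |<v, e_j>|^2 = 1566/113.
Compute ||v||^2 = v·v = 14.
Deficit = 14 − 1566/113 = 16/113 ≥ 0, confirming Bessel's inequality. (The deficit equals ||v − Σ <v,e_j> e_j||^2, the squared distance from v to span{e_j}.)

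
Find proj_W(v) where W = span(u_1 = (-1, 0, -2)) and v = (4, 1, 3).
proj_W(v) = (2, 0, 4)

Set up U = [u_1 | ... | u_1] ∈ R^(3×1). The projector onto W = col(U) is P = U (U^T U)^(-1) U^T.
Compute U^T U =
  [5],
and U^T v = (-10).
Solve U^T U · c = U^T v for the coefficients: c = (-2). The projection is proj_W(v) = U c.
Check: (v - proj_W(v)) · u_1 = 0  (should be 0).
Result: proj_W(v) = (2, 0, 4).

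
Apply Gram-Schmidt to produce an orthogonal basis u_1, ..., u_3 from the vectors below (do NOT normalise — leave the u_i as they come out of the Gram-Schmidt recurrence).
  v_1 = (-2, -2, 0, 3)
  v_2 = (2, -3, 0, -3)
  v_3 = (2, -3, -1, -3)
Orthogonal basis:
  u_1 = (-2, -2, 0, 3)
  u_2 = (20/17, -65/17, 0, -30/17)
  u_3 = (0, 0, -1, 0)

Apply the Gram-Schmidt recurrence
  u_1 = v_1
  u_i = v_i − Σ_{j<i} ((v_i · u_j) / (u_j · u_j)) · u_j.

Step by step this gives:
  u_1 = (-2, -2, 0, 3)
  u_2 = (20/17, -65/17, 0, -30/17)
  u_3 = (0, 0, -1, 0)

Orthogonality check:
  u_2 · u_1 = 0 (should be 0)
  u_3 · u_1 = 0 (should be 0)
  u_3 · u_2 = 0 (should be 0)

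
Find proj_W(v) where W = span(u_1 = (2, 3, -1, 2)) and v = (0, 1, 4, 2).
proj_W(v) = (1/3, 1/2, -1/6, 1/3)

Set up U = [u_1 | ... | u_1] ∈ R^(4×1). The projector onto W = col(U) is P = U (U^T U)^(-1) U^T.
Compute U^T U =
  [18],
and U^T v = (3).
Solve U^T U · c = U^T v for the coefficients: c = (1/6). The projection is proj_W(v) = U c.
Check: (v - proj_W(v)) · u_1 = 0  (should be 0).
Result: proj_W(v) = (1/3, 1/2, -1/6, 1/3).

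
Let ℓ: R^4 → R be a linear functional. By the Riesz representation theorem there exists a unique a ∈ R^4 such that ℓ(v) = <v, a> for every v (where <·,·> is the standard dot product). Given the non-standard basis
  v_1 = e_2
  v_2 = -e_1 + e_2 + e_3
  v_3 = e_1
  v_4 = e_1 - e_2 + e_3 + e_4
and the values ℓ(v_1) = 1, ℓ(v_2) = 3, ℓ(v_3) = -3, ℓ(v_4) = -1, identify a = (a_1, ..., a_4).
a = (-3, 1, -1, 4)

Write a = (a_1, ..., a_4) in the standard basis. For each basis vector v_i, ℓ(v_i) = <v_i, a> is a linear equation in the a_j's. Collect the n equations into a matrix system V a = ℓ, where row i of V is v_i (expressed in the standard basis). Since V is invertible (lower-triangular with 1s on the diagonal, up to permutation), solve by back-substitution:
  V =
[[0, 1, 0, 0],
 [-1, 1, 1, 0],
 [1, 0, 0, 0],
 [1, -1, 1, 1]]
  V a = (1, 3, -3, -1)
Solving gives a = (-3, 1, -1, 4).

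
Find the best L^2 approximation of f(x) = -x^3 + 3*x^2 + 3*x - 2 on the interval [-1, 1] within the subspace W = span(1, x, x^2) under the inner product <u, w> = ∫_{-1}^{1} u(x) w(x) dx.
g(x) = 3*x^2 + 12*x/5 - 2

The best approximation g ∈ W is the orthogonal projection of f onto W. Writing g = a_0 + a_1 x + a_2 x^2, the coefficients solve the normal equations G · a = b where
  G_{ij} = <φ_i, φ_j> and b_i = <f, φ_i>, with φ_0 = 1, φ_1 = x, φ_2 = x^2.
G =
  [2, 0, 2/3]
  [0, 2/3, 0]
  [2/3, 0, 2/5],
b = (-2, 8/5, -2/15).
Solving gives a_0 = -2, a_1 = 12/5, a_2 = 3, so
  g(x) = 3*x^2 + 12*x/5 - 2.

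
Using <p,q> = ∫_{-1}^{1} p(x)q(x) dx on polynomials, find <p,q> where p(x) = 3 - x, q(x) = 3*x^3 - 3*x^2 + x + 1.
<p,q> = -28/15

Expand the product: p(x)·q(x) = -3*x^4 + 12*x^3 - 10*x^2 + 2*x + 3.
∫_{-1}^{1} of each monomial x^k gives [2/(k+1) if k even, 0 if k odd]. Integrating term-by-term (or equivalently evaluating the antiderivative F(x) = -3*x^5/5 + 3*x^4 - 10*x^3/3 + x^2 + 3*x at the endpoints):
  F(1) − F(−1) = 46/15 − (74/15) = -28/15.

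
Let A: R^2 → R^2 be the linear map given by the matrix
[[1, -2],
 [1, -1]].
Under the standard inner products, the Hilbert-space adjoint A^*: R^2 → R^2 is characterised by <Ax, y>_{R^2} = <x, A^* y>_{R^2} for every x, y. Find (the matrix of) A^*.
A^* = A^T =
[[1, 1],
 [-2, -1]]

For real matrices with standard dot products, the defining identity <Ax, y> = <x, A^* y> gives (Ax)^T y = x^T (A^*) y, i.e. x^T A^T y = x^T (A^*) y. Since this holds for all x, y, we must have A^* = A^T. Therefore
A^* =
[[1, 1],
 [-2, -1]].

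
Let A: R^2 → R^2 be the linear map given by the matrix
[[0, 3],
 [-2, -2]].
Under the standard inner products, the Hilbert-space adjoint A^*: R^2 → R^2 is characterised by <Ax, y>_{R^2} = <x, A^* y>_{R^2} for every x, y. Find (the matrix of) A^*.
A^* = A^T =
[[0, -2],
 [3, -2]]

For real matrices with standard dot products, the defining identity <Ax, y> = <x, A^* y> gives (Ax)^T y = x^T (A^*) y, i.e. x^T A^T y = x^T (A^*) y. Since this holds for all x, y, we must have A^* = A^T. Therefore
A^* =
[[0, -2],
 [3, -2]].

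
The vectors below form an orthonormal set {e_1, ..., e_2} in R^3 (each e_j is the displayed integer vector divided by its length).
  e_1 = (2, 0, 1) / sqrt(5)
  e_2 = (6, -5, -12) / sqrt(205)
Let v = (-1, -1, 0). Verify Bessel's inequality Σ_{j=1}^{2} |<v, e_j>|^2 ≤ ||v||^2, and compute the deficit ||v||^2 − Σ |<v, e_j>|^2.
Σ |<v, e_j>|^2 = 33/41; ||v||^2 = 2; deficit = 49/41

Write each e_j = u_j / sqrt(<u_j, u_j>) where u_j is the displayed integer vector. Then <v, e_j> = <v, u_j> / sqrt(<u_j, u_j>), so |<v, e_j>|^2 = <v, u_j>^2 / <u_j, u_j>.
Coefficients: <v, e_1> = -2/sqrt(5), <v, e_2> = -1/sqrt(205).
Square and sum: Σ |<v, e_j>|^2 = 33/41.
Compute ||v||^2 = v·v = 2.
Deficit = 2 − 33/41 = 49/41 ≥ 0, confirming Bessel's inequality. (The deficit equals ||v − Σ <v,e_j> e_j||^2, the squared distance from v to span{e_j}.)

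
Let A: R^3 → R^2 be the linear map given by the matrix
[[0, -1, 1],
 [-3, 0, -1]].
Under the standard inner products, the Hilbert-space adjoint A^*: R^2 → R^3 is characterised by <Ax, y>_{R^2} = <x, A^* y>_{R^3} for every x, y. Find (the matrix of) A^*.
A^* = A^T =
[[0, -3],
 [-1, 0],
 [1, -1]]

For real matrices with standard dot products, the defining identity <Ax, y> = <x, A^* y> gives (Ax)^T y = x^T (A^*) y, i.e. x^T A^T y = x^T (A^*) y. Since this holds for all x, y, we must have A^* = A^T. Therefore
A^* =
[[0, -3],
 [-1, 0],
 [1, -1]].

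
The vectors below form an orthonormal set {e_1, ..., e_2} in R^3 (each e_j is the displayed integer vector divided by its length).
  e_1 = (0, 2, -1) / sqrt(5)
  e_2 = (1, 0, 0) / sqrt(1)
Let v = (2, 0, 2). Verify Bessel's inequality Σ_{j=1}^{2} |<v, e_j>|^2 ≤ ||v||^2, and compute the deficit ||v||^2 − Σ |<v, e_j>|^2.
Σ |<v, e_j>|^2 = 24/5; ||v||^2 = 8; deficit = 16/5

Write each e_j = u_j / sqrt(<u_j, u_j>) where u_j is the displayed integer vector. Then <v, e_j> = <v, u_j> / sqrt(<u_j, u_j>), so |<v, e_j>|^2 = <v, u_j>^2 / <u_j, u_j>.
Coefficients: <v, e_1> = -2/sqrt(5), <v, e_2> = 2/sqrt(1).
Square and sum: Σ |<v, e_j>|^2 = 24/5.
Compute ||v||^2 = v·v = 8.
Deficit = 8 − 24/5 = 16/5 ≥ 0, confirming Bessel's inequality. (The deficit equals ||v − Σ <v,e_j> e_j||^2, the squared distance from v to span{e_j}.)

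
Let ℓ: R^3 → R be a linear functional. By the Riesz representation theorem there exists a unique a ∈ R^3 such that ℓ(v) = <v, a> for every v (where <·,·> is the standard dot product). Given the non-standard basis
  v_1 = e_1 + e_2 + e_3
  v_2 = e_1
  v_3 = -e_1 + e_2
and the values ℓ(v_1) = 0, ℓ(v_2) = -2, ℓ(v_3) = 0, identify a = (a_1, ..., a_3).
a = (-2, -2, 4)

Write a = (a_1, ..., a_3) in the standard basis. For each basis vector v_i, ℓ(v_i) = <v_i, a> is a linear equation in the a_j's. Collect the n equations into a matrix system V a = ℓ, where row i of V is v_i (expressed in the standard basis). Since V is invertible (lower-triangular with 1s on the diagonal, up to permutation), solve by back-substitution:
  V =
[[1, 1, 1],
 [1, 0, 0],
 [-1, 1, 0]]
  V a = (0, -2, 0)
Solving gives a = (-2, -2, 4).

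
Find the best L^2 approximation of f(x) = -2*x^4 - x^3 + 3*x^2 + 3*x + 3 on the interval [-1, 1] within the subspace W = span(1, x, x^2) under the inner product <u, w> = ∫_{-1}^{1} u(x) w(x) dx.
g(x) = 9*x^2/7 + 12*x/5 + 111/35

The best approximation g ∈ W is the orthogonal projection of f onto W. Writing g = a_0 + a_1 x + a_2 x^2, the coefficients solve the normal equations G · a = b where
  G_{ij} = <φ_i, φ_j> and b_i = <f, φ_i>, with φ_0 = 1, φ_1 = x, φ_2 = x^2.
G =
  [2, 0, 2/3]
  [0, 2/3, 0]
  [2/3, 0, 2/5],
b = (36/5, 8/5, 92/35).
Solving gives a_0 = 111/35, a_1 = 12/5, a_2 = 9/7, so
  g(x) = 9*x^2/7 + 12*x/5 + 111/35.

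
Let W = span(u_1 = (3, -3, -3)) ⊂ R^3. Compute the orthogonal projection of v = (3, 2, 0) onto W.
proj_W(v) = (1/3, -1/3, -1/3)

Set up U = [u_1 | ... | u_1] ∈ R^(3×1). The projector onto W = col(U) is P = U (U^T U)^(-1) U^T.
Compute U^T U =
  [27],
and U^T v = (3).
Solve U^T U · c = U^T v for the coefficients: c = (1/9). The projection is proj_W(v) = U c.
Check: (v - proj_W(v)) · u_1 = 0  (should be 0).
Result: proj_W(v) = (1/3, -1/3, -1/3).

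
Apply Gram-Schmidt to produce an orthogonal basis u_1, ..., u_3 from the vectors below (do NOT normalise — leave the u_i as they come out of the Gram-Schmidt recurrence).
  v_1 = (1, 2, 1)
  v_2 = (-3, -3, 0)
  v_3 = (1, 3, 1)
Orthogonal basis:
  u_1 = (1, 2, 1)
  u_2 = (-3/2, 0, 3/2)
  u_3 = (-1/3, 1/3, -1/3)

Apply the Gram-Schmidt recurrence
  u_1 = v_1
  u_i = v_i − Σ_{j<i} ((v_i · u_j) / (u_j · u_j)) · u_j.

Step by step this gives:
  u_1 = (1, 2, 1)
  u_2 = (-3/2, 0, 3/2)
  u_3 = (-1/3, 1/3, -1/3)

Orthogonality check:
  u_2 · u_1 = 0 (should be 0)
  u_3 · u_1 = 0 (should be 0)
  u_3 · u_2 = 0 (should be 0)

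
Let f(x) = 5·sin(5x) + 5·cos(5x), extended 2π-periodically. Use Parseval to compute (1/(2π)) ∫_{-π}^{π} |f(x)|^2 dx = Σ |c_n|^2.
Σ |c_n|^2 = 25

Expand |f|^2 and use orthogonality of {sin(nx), cos(mx)} on [-π, π]:
  ∫_{-π}^{π} sin(nx)^2 dx = π, ∫ cos(mx)^2 dx = π, and cross terms integrate to 0.
So ∫_{-π}^{π} f(x)^2 dx = 5^2 · π + 5^2 · π = (25 + 25)π.
Divide by 2π: (25 + 25)/2 = 25.
By Parseval, this equals Σ |c_n|^2.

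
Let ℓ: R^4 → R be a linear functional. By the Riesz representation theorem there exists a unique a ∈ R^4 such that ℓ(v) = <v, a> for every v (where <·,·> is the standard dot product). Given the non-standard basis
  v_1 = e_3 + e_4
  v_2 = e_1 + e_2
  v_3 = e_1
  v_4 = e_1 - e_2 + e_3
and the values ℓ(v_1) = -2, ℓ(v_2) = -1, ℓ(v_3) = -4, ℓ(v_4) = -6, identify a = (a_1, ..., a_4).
a = (-4, 3, 1, -3)

Write a = (a_1, ..., a_4) in the standard basis. For each basis vector v_i, ℓ(v_i) = <v_i, a> is a linear equation in the a_j's. Collect the n equations into a matrix system V a = ℓ, where row i of V is v_i (expressed in the standard basis). Since V is invertible (lower-triangular with 1s on the diagonal, up to permutation), solve by back-substitution:
  V =
[[0, 0, 1, 1],
 [1, 1, 0, 0],
 [1, 0, 0, 0],
 [1, -1, 1, 0]]
  V a = (-2, -1, -4, -6)
Solving gives a = (-4, 3, 1, -3).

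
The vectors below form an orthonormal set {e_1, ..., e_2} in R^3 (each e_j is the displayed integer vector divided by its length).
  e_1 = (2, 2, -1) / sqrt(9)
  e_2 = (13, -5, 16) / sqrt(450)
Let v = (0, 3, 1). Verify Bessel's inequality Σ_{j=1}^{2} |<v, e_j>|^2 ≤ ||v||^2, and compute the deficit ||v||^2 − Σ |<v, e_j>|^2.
Σ |<v, e_j>|^2 = 139/50; ||v||^2 = 10; deficit = 361/50

Write each e_j = u_j / sqrt(<u_j, u_j>) where u_j is the displayed integer vector. Then <v, e_j> = <v, u_j> / sqrt(<u_j, u_j>), so |<v, e_j>|^2 = <v, u_j>^2 / <u_j, u_j>.
Coefficients: <v, e_1> = 5/sqrt(9), <v, e_2> = 1/sqrt(450).
Square and sum: Σ |<v, e_j>|^2 = 139/50.
Compute ||v||^2 = v·v = 10.
Deficit = 10 − 139/50 = 361/50 ≥ 0, confirming Bessel's inequality. (The deficit equals ||v − Σ <v,e_j> e_j||^2, the squared distance from v to span{e_j}.)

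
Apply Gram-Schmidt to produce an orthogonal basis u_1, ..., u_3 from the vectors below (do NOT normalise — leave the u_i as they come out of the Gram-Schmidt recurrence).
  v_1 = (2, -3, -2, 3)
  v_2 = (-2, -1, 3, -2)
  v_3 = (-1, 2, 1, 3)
Orthogonal basis:
  u_1 = (2, -3, -2, 3)
  u_2 = (-1, -5/2, 2, -1/2)
  u_3 = (-367/299, 336/299, 458/299, 886/299)

Apply the Gram-Schmidt recurrence
  u_1 = v_1
  u_i = v_i − Σ_{j<i} ((v_i · u_j) / (u_j · u_j)) · u_j.

Step by step this gives:
  u_1 = (2, -3, -2, 3)
  u_2 = (-1, -5/2, 2, -1/2)
  u_3 = (-367/299, 336/299, 458/299, 886/299)

Orthogonality check:
  u_2 · u_1 = 0 (should be 0)
  u_3 · u_1 = 0 (should be 0)
  u_3 · u_2 = 0 (should be 0)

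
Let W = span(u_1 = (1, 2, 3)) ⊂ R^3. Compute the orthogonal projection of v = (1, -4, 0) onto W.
proj_W(v) = (-1/2, -1, -3/2)

Set up U = [u_1 | ... | u_1] ∈ R^(3×1). The projector onto W = col(U) is P = U (U^T U)^(-1) U^T.
Compute U^T U =
  [14],
and U^T v = (-7).
Solve U^T U · c = U^T v for the coefficients: c = (-1/2). The projection is proj_W(v) = U c.
Check: (v - proj_W(v)) · u_1 = 0  (should be 0).
Result: proj_W(v) = (-1/2, -1, -3/2).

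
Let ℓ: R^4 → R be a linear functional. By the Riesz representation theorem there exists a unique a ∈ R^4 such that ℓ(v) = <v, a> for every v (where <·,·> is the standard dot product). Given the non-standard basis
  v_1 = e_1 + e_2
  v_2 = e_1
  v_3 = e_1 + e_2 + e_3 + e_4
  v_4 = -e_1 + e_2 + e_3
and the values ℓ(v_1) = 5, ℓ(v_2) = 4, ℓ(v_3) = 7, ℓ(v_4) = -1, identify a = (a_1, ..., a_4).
a = (4, 1, 2, 0)

Write a = (a_1, ..., a_4) in the standard basis. For each basis vector v_i, ℓ(v_i) = <v_i, a> is a linear equation in the a_j's. Collect the n equations into a matrix system V a = ℓ, where row i of V is v_i (expressed in the standard basis). Since V is invertible (lower-triangular with 1s on the diagonal, up to permutation), solve by back-substitution:
  V =
[[1, 1, 0, 0],
 [1, 0, 0, 0],
 [1, 1, 1, 1],
 [-1, 1, 1, 0]]
  V a = (5, 4, 7, -1)
Solving gives a = (4, 1, 2, 0).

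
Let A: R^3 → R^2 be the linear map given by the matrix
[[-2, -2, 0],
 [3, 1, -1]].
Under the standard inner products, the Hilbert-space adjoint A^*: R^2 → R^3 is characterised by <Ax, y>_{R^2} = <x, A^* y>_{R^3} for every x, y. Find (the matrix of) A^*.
A^* = A^T =
[[-2, 3],
 [-2, 1],
 [0, -1]]

For real matrices with standard dot products, the defining identity <Ax, y> = <x, A^* y> gives (Ax)^T y = x^T (A^*) y, i.e. x^T A^T y = x^T (A^*) y. Since this holds for all x, y, we must have A^* = A^T. Therefore
A^* =
[[-2, 3],
 [-2, 1],
 [0, -1]].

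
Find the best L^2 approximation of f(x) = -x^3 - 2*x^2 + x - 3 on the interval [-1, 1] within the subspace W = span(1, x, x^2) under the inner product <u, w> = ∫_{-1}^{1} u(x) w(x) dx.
g(x) = -2*x^2 + 2*x/5 - 3

The best approximation g ∈ W is the orthogonal projection of f onto W. Writing g = a_0 + a_1 x + a_2 x^2, the coefficients solve the normal equations G · a = b where
  G_{ij} = <φ_i, φ_j> and b_i = <f, φ_i>, with φ_0 = 1, φ_1 = x, φ_2 = x^2.
G =
  [2, 0, 2/3]
  [0, 2/3, 0]
  [2/3, 0, 2/5],
b = (-22/3, 4/15, -14/5).
Solving gives a_0 = -3, a_1 = 2/5, a_2 = -2, so
  g(x) = -2*x^2 + 2*x/5 - 3.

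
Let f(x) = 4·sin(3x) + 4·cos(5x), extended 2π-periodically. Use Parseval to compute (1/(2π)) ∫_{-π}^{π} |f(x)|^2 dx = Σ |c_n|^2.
Σ |c_n|^2 = 16

Expand |f|^2 and use orthogonality of {sin(nx), cos(mx)} on [-π, π]:
  ∫_{-π}^{π} sin(nx)^2 dx = π, ∫ cos(mx)^2 dx = π, and cross terms integrate to 0.
So ∫_{-π}^{π} f(x)^2 dx = 4^2 · π + 4^2 · π = (16 + 16)π.
Divide by 2π: (16 + 16)/2 = 16.
By Parseval, this equals Σ |c_n|^2.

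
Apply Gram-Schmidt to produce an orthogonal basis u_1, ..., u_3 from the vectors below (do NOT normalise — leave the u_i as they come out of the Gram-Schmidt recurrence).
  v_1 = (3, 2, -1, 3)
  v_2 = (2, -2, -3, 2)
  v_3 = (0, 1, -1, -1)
Orthogonal basis:
  u_1 = (3, 2, -1, 3)
  u_2 = (13/23, -68/23, -58/23, 13/23)
  u_3 = (13/362, 147/181, -210/181, -349/362)

Apply the Gram-Schmidt recurrence
  u_1 = v_1
  u_i = v_i − Σ_{j<i} ((v_i · u_j) / (u_j · u_j)) · u_j.

Step by step this gives:
  u_1 = (3, 2, -1, 3)
  u_2 = (13/23, -68/23, -58/23, 13/23)
  u_3 = (13/362, 147/181, -210/181, -349/362)

Orthogonality check:
  u_2 · u_1 = 0 (should be 0)
  u_3 · u_1 = 0 (should be 0)
  u_3 · u_2 = 0 (should be 0)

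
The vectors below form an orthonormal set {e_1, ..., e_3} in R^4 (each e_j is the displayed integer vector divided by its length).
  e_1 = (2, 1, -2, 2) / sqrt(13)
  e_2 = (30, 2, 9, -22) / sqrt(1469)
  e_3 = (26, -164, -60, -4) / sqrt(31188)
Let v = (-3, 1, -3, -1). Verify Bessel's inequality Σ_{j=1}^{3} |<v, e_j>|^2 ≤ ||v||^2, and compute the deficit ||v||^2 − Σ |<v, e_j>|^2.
Σ |<v, e_j>|^2 = 419/69; ||v||^2 = 20; deficit = 961/69

Write each e_j = u_j / sqrt(<u_j, u_j>) where u_j is the displayed integer vector. Then <v, e_j> = <v, u_j> / sqrt(<u_j, u_j>), so |<v, e_j>|^2 = <v, u_j>^2 / <u_j, u_j>.
Coefficients: <v, e_1> = -1/sqrt(13), <v, e_2> = -93/sqrt(1469), <v, e_3> = -58/sqrt(31188).
Square and sum: Σ |<v, e_j>|^2 = 419/69.
Compute ||v||^2 = v·v = 20.
Deficit = 20 − 419/69 = 961/69 ≥ 0, confirming Bessel's inequality. (The deficit equals ||v − Σ <v,e_j> e_j||^2, the squared distance from v to span{e_j}.)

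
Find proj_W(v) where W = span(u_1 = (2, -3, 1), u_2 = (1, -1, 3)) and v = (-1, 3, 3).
proj_W(v) = (-61/45, 25/9, 137/45)

Set up U = [u_1 | ... | u_2] ∈ R^(3×2). The projector onto W = col(U) is P = U (U^T U)^(-1) U^T.
Compute U^T U =
  [14, 8]
  [8, 11],
and U^T v = (-8, 5).
Solve U^T U · c = U^T v for the coefficients: c = (-64/45, 67/45). The projection is proj_W(v) = U c.
Check: (v - proj_W(v)) · u_1 = 0  (should be 0).
Check: (v - proj_W(v)) · u_2 = 0  (should be 0).
Result: proj_W(v) = (-61/45, 25/9, 137/45).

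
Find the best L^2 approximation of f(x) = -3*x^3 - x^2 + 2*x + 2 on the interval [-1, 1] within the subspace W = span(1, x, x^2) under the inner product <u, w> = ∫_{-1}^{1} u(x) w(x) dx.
g(x) = -x^2 + x/5 + 2

The best approximation g ∈ W is the orthogonal projection of f onto W. Writing g = a_0 + a_1 x + a_2 x^2, the coefficients solve the normal equations G · a = b where
  G_{ij} = <φ_i, φ_j> and b_i = <f, φ_i>, with φ_0 = 1, φ_1 = x, φ_2 = x^2.
G =
  [2, 0, 2/3]
  [0, 2/3, 0]
  [2/3, 0, 2/5],
b = (10/3, 2/15, 14/15).
Solving gives a_0 = 2, a_1 = 1/5, a_2 = -1, so
  g(x) = -x^2 + x/5 + 2.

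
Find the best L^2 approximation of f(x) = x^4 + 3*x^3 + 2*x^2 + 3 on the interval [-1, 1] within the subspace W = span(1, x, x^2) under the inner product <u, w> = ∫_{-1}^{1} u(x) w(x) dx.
g(x) = 20*x^2/7 + 9*x/5 + 102/35

The best approximation g ∈ W is the orthogonal projection of f onto W. Writing g = a_0 + a_1 x + a_2 x^2, the coefficients solve the normal equations G · a = b where
  G_{ij} = <φ_i, φ_j> and b_i = <f, φ_i>, with φ_0 = 1, φ_1 = x, φ_2 = x^2.
G =
  [2, 0, 2/3]
  [0, 2/3, 0]
  [2/3, 0, 2/5],
b = (116/15, 6/5, 108/35).
Solving gives a_0 = 102/35, a_1 = 9/5, a_2 = 20/7, so
  g(x) = 20*x^2/7 + 9*x/5 + 102/35.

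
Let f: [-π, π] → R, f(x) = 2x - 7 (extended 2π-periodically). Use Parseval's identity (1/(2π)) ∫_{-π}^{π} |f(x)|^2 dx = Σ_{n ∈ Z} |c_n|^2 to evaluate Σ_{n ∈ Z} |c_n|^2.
Σ |c_n|^2 = 4π^2/3 + 49

Expand and integrate term by term over [-π, π]:
  ∫ (2x)^2 dx = 4·(2π^3/3); ∫ 2·2·(-7)·x dx = 0 (odd integrand); ∫ (-7)^2 dx = 49·2π.
So (1/(2π)) ∫_{-π}^{π} (2x - 7)^2 dx = 4π^2/3 + 49 = 4π^2/3 + 49.
Parseval ⇒ Σ |c_n|^2 = 4π^2/3 + 49.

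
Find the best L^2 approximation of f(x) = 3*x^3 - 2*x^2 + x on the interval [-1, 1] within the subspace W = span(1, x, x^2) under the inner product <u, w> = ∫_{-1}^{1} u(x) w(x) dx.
g(x) = -2*x^2 + 14*x/5

The best approximation g ∈ W is the orthogonal projection of f onto W. Writing g = a_0 + a_1 x + a_2 x^2, the coefficients solve the normal equations G · a = b where
  G_{ij} = <φ_i, φ_j> and b_i = <f, φ_i>, with φ_0 = 1, φ_1 = x, φ_2 = x^2.
G =
  [2, 0, 2/3]
  [0, 2/3, 0]
  [2/3, 0, 2/5],
b = (-4/3, 28/15, -4/5).
Solving gives a_0 = 0, a_1 = 14/5, a_2 = -2, so
  g(x) = -2*x^2 + 14*x/5.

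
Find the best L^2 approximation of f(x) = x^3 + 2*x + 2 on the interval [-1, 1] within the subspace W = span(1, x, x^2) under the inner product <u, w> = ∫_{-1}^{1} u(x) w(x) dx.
g(x) = 13*x/5 + 2

The best approximation g ∈ W is the orthogonal projection of f onto W. Writing g = a_0 + a_1 x + a_2 x^2, the coefficients solve the normal equations G · a = b where
  G_{ij} = <φ_i, φ_j> and b_i = <f, φ_i>, with φ_0 = 1, φ_1 = x, φ_2 = x^2.
G =
  [2, 0, 2/3]
  [0, 2/3, 0]
  [2/3, 0, 2/5],
b = (4, 26/15, 4/3).
Solving gives a_0 = 2, a_1 = 13/5, a_2 = 0, so
  g(x) = 13*x/5 + 2.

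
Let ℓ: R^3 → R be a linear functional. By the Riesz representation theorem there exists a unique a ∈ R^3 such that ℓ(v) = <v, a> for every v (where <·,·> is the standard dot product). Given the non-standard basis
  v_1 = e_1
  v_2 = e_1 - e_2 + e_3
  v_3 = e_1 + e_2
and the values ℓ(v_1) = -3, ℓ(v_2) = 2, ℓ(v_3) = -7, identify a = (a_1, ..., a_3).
a = (-3, -4, 1)

Write a = (a_1, ..., a_3) in the standard basis. For each basis vector v_i, ℓ(v_i) = <v_i, a> is a linear equation in the a_j's. Collect the n equations into a matrix system V a = ℓ, where row i of V is v_i (expressed in the standard basis). Since V is invertible (lower-triangular with 1s on the diagonal, up to permutation), solve by back-substitution:
  V =
[[1, 0, 0],
 [1, -1, 1],
 [1, 1, 0]]
  V a = (-3, 2, -7)
Solving gives a = (-3, -4, 1).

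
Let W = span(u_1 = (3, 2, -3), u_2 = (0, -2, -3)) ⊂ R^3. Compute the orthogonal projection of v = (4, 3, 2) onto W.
proj_W(v) = (72/29, 120/29, 36/29)

Set up U = [u_1 | ... | u_2] ∈ R^(3×2). The projector onto W = col(U) is P = U (U^T U)^(-1) U^T.
Compute U^T U =
  [22, 5]
  [5, 13],
and U^T v = (12, -12).
Solve U^T U · c = U^T v for the coefficients: c = (24/29, -36/29). The projection is proj_W(v) = U c.
Check: (v - proj_W(v)) · u_1 = 0  (should be 0).
Check: (v - proj_W(v)) · u_2 = 0  (should be 0).
Result: proj_W(v) = (72/29, 120/29, 36/29).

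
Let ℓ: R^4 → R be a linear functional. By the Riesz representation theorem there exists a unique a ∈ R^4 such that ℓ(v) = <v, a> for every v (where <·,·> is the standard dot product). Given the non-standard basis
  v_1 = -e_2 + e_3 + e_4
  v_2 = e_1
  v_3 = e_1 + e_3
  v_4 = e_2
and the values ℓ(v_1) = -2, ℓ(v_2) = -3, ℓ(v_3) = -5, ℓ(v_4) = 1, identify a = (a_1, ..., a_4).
a = (-3, 1, -2, 1)

Write a = (a_1, ..., a_4) in the standard basis. For each basis vector v_i, ℓ(v_i) = <v_i, a> is a linear equation in the a_j's. Collect the n equations into a matrix system V a = ℓ, where row i of V is v_i (expressed in the standard basis). Since V is invertible (lower-triangular with 1s on the diagonal, up to permutation), solve by back-substitution:
  V =
[[0, -1, 1, 1],
 [1, 0, 0, 0],
 [1, 0, 1, 0],
 [0, 1, 0, 0]]
  V a = (-2, -3, -5, 1)
Solving gives a = (-3, 1, -2, 1).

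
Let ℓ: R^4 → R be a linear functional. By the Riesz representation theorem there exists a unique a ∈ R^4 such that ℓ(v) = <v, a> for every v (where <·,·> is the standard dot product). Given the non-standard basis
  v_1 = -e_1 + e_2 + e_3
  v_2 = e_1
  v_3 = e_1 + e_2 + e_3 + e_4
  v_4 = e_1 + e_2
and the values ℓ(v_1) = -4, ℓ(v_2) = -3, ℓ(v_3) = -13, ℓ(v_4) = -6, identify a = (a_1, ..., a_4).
a = (-3, -3, -4, -3)

Write a = (a_1, ..., a_4) in the standard basis. For each basis vector v_i, ℓ(v_i) = <v_i, a> is a linear equation in the a_j's. Collect the n equations into a matrix system V a = ℓ, where row i of V is v_i (expressed in the standard basis). Since V is invertible (lower-triangular with 1s on the diagonal, up to permutation), solve by back-substitution:
  V =
[[-1, 1, 1, 0],
 [1, 0, 0, 0],
 [1, 1, 1, 1],
 [1, 1, 0, 0]]
  V a = (-4, -3, -13, -6)
Solving gives a = (-3, -3, -4, -3).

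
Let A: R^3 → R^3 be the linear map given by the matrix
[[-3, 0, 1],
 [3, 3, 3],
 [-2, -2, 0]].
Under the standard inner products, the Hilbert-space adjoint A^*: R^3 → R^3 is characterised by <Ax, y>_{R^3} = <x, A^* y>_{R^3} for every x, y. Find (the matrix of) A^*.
A^* = A^T =
[[-3, 3, -2],
 [0, 3, -2],
 [1, 3, 0]]

For real matrices with standard dot products, the defining identity <Ax, y> = <x, A^* y> gives (Ax)^T y = x^T (A^*) y, i.e. x^T A^T y = x^T (A^*) y. Since this holds for all x, y, we must have A^* = A^T. Therefore
A^* =
[[-3, 3, -2],
 [0, 3, -2],
 [1, 3, 0]].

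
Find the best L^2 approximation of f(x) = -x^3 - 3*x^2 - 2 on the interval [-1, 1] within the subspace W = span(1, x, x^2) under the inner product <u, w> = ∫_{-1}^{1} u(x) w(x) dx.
g(x) = -3*x^2 - 3*x/5 - 2

The best approximation g ∈ W is the orthogonal projection of f onto W. Writing g = a_0 + a_1 x + a_2 x^2, the coefficients solve the normal equations G · a = b where
  G_{ij} = <φ_i, φ_j> and b_i = <f, φ_i>, with φ_0 = 1, φ_1 = x, φ_2 = x^2.
G =
  [2, 0, 2/3]
  [0, 2/3, 0]
  [2/3, 0, 2/5],
b = (-6, -2/5, -38/15).
Solving gives a_0 = -2, a_1 = -3/5, a_2 = -3, so
  g(x) = -3*x^2 - 3*x/5 - 2.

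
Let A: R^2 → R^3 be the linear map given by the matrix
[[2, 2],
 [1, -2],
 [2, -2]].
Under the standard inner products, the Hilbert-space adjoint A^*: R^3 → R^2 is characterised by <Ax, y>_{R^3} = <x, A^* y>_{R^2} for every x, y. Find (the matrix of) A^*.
A^* = A^T =
[[2, 1, 2],
 [2, -2, -2]]

For real matrices with standard dot products, the defining identity <Ax, y> = <x, A^* y> gives (Ax)^T y = x^T (A^*) y, i.e. x^T A^T y = x^T (A^*) y. Since this holds for all x, y, we must have A^* = A^T. Therefore
A^* =
[[2, 1, 2],
 [2, -2, -2]].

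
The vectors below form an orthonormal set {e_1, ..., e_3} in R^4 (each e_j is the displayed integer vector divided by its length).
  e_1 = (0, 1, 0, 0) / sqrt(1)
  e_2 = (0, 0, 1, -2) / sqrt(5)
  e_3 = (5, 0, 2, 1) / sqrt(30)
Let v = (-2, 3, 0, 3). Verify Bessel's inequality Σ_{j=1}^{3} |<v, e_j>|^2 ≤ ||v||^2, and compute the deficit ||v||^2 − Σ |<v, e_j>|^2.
Σ |<v, e_j>|^2 = 107/6; ||v||^2 = 22; deficit = 25/6

Write each e_j = u_j / sqrt(<u_j, u_j>) where u_j is the displayed integer vector. Then <v, e_j> = <v, u_j> / sqrt(<u_j, u_j>), so |<v, e_j>|^2 = <v, u_j>^2 / <u_j, u_j>.
Coefficients: <v, e_1> = 3/sqrt(1), <v, e_2> = -6/sqrt(5), <v, e_3> = -7/sqrt(30).
Square and sum: Σ |<v, e_j>|^2 = 107/6.
Compute ||v||^2 = v·v = 22.
Deficit = 22 − 107/6 = 25/6 ≥ 0, confirming Bessel's inequality. (The deficit equals ||v − Σ <v,e_j> e_j||^2, the squared distance from v to span{e_j}.)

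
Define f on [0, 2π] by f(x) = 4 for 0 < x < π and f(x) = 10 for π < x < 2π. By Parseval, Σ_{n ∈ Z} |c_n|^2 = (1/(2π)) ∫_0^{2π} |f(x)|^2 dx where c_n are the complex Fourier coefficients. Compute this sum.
Σ |c_n|^2 = 58

Parseval equates the L^2 energy of f (normalised by 1/(2π)) with the ℓ^2 sum of its Fourier coefficients: (1/(2π)) ∫_0^{2π} |f|^2 = Σ |c_n|^2.
Compute the left side: (1/(2π)) [∫_0^π 4^2 dx + ∫_π^{2π} 10^2 dx] = (1/(2π)) · (16π + 100π) = (16 + 100)/2 = 58.
So Σ_{n ∈ Z} |c_n|^2 = 58.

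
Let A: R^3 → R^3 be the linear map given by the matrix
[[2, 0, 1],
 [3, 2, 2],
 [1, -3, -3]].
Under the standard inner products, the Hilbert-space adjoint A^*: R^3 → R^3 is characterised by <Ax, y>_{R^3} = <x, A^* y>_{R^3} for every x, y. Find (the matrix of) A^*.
A^* = A^T =
[[2, 3, 1],
 [0, 2, -3],
 [1, 2, -3]]

For real matrices with standard dot products, the defining identity <Ax, y> = <x, A^* y> gives (Ax)^T y = x^T (A^*) y, i.e. x^T A^T y = x^T (A^*) y. Since this holds for all x, y, we must have A^* = A^T. Therefore
A^* =
[[2, 3, 1],
 [0, 2, -3],
 [1, 2, -3]].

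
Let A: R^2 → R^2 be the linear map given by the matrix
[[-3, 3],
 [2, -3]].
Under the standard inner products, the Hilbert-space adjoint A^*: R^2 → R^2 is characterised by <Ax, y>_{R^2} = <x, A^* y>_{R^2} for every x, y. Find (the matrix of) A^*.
A^* = A^T =
[[-3, 2],
 [3, -3]]

For real matrices with standard dot products, the defining identity <Ax, y> = <x, A^* y> gives (Ax)^T y = x^T (A^*) y, i.e. x^T A^T y = x^T (A^*) y. Since this holds for all x, y, we must have A^* = A^T. Therefore
A^* =
[[-3, 2],
 [3, -3]].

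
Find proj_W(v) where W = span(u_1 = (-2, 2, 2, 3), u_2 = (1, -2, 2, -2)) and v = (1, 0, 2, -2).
proj_W(v) = (117/209, -274/209, 354/209, -254/209)

Set up U = [u_1 | ... | u_2] ∈ R^(4×2). The projector onto W = col(U) is P = U (U^T U)^(-1) U^T.
Compute U^T U =
  [21, -8]
  [-8, 13],
and U^T v = (-4, 9).
Solve U^T U · c = U^T v for the coefficients: c = (20/209, 157/209). The projection is proj_W(v) = U c.
Check: (v - proj_W(v)) · u_1 = 0  (should be 0).
Check: (v - proj_W(v)) · u_2 = 0  (should be 0).
Result: proj_W(v) = (117/209, -274/209, 354/209, -254/209).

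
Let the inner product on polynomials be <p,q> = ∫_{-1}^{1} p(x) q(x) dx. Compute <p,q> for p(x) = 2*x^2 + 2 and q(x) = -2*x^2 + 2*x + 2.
<p,q> = 32/5

Expand the product: p(x)·q(x) = -4*x^4 + 4*x^3 + 4*x + 4.
∫_{-1}^{1} of each monomial x^k gives [2/(k+1) if k even, 0 if k odd]. Integrating term-by-term (or equivalently evaluating the antiderivative F(x) = -4*x^5/5 + x^4 + 2*x^2 + 4*x at the endpoints):
  F(1) − F(−1) = 31/5 − (-1/5) = 32/5.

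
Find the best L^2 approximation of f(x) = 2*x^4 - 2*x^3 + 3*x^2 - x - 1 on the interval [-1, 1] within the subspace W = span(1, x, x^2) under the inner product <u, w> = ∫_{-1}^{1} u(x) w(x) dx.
g(x) = 33*x^2/7 - 11*x/5 - 41/35

The best approximation g ∈ W is the orthogonal projection of f onto W. Writing g = a_0 + a_1 x + a_2 x^2, the coefficients solve the normal equations G · a = b where
  G_{ij} = <φ_i, φ_j> and b_i = <f, φ_i>, with φ_0 = 1, φ_1 = x, φ_2 = x^2.
G =
  [2, 0, 2/3]
  [0, 2/3, 0]
  [2/3, 0, 2/5],
b = (4/5, -22/15, 116/105).
Solving gives a_0 = -41/35, a_1 = -11/5, a_2 = 33/7, so
  g(x) = 33*x^2/7 - 11*x/5 - 41/35.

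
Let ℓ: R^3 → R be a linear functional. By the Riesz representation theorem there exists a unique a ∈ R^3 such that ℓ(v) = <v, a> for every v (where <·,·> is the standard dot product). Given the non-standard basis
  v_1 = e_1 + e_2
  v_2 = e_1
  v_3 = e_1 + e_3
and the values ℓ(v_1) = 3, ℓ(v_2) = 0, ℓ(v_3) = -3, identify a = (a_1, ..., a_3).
a = (0, 3, -3)

Write a = (a_1, ..., a_3) in the standard basis. For each basis vector v_i, ℓ(v_i) = <v_i, a> is a linear equation in the a_j's. Collect the n equations into a matrix system V a = ℓ, where row i of V is v_i (expressed in the standard basis). Since V is invertible (lower-triangular with 1s on the diagonal, up to permutation), solve by back-substitution:
  V =
[[1, 1, 0],
 [1, 0, 0],
 [1, 0, 1]]
  V a = (3, 0, -3)
Solving gives a = (0, 3, -3).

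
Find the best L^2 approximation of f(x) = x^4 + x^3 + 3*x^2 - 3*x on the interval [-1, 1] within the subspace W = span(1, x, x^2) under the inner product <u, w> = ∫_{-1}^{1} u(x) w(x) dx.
g(x) = 27*x^2/7 - 12*x/5 - 3/35

The best approximation g ∈ W is the orthogonal projection of f onto W. Writing g = a_0 + a_1 x + a_2 x^2, the coefficients solve the normal equations G · a = b where
  G_{ij} = <φ_i, φ_j> and b_i = <f, φ_i>, with φ_0 = 1, φ_1 = x, φ_2 = x^2.
G =
  [2, 0, 2/3]
  [0, 2/3, 0]
  [2/3, 0, 2/5],
b = (12/5, -8/5, 52/35).
Solving gives a_0 = -3/35, a_1 = -12/5, a_2 = 27/7, so
  g(x) = 27*x^2/7 - 12*x/5 - 3/35.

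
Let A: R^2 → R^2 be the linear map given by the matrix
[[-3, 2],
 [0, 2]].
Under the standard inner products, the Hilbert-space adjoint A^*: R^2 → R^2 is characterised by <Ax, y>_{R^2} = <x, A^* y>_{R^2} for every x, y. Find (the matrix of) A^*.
A^* = A^T =
[[-3, 0],
 [2, 2]]

For real matrices with standard dot products, the defining identity <Ax, y> = <x, A^* y> gives (Ax)^T y = x^T (A^*) y, i.e. x^T A^T y = x^T (A^*) y. Since this holds for all x, y, we must have A^* = A^T. Therefore
A^* =
[[-3, 0],
 [2, 2]].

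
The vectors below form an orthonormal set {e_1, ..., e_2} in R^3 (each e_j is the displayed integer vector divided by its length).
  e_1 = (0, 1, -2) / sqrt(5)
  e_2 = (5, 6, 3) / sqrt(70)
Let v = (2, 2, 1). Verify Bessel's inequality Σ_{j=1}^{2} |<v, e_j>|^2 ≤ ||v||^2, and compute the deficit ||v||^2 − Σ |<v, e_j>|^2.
Σ |<v, e_j>|^2 = 125/14; ||v||^2 = 9; deficit = 1/14

Write each e_j = u_j / sqrt(<u_j, u_j>) where u_j is the displayed integer vector. Then <v, e_j> = <v, u_j> / sqrt(<u_j, u_j>), so |<v, e_j>|^2 = <v, u_j>^2 / <u_j, u_j>.
Coefficients: <v, e_1> = 0/sqrt(5), <v, e_2> = 25/sqrt(70).
Square and sum: Σ |<v, e_j>|^2 = 125/14.
Compute ||v||^2 = v·v = 9.
Deficit = 9 − 125/14 = 1/14 ≥ 0, confirming Bessel's inequality. (The deficit equals ||v − Σ <v,e_j> e_j||^2, the squared distance from v to span{e_j}.)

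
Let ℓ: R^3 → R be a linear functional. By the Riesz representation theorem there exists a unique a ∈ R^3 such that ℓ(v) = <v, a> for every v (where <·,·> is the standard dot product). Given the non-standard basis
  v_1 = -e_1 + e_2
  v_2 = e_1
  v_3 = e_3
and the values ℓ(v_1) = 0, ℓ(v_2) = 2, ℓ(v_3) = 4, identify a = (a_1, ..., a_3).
a = (2, 2, 4)

Write a = (a_1, ..., a_3) in the standard basis. For each basis vector v_i, ℓ(v_i) = <v_i, a> is a linear equation in the a_j's. Collect the n equations into a matrix system V a = ℓ, where row i of V is v_i (expressed in the standard basis). Since V is invertible (lower-triangular with 1s on the diagonal, up to permutation), solve by back-substitution:
  V =
[[-1, 1, 0],
 [1, 0, 0],
 [0, 0, 1]]
  V a = (0, 2, 4)
Solving gives a = (2, 2, 4).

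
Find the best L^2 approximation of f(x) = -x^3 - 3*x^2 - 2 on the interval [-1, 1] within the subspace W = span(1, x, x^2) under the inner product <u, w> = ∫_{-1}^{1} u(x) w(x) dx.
g(x) = -3*x^2 - 3*x/5 - 2

The best approximation g ∈ W is the orthogonal projection of f onto W. Writing g = a_0 + a_1 x + a_2 x^2, the coefficients solve the normal equations G · a = b where
  G_{ij} = <φ_i, φ_j> and b_i = <f, φ_i>, with φ_0 = 1, φ_1 = x, φ_2 = x^2.
G =
  [2, 0, 2/3]
  [0, 2/3, 0]
  [2/3, 0, 2/5],
b = (-6, -2/5, -38/15).
Solving gives a_0 = -2, a_1 = -3/5, a_2 = -3, so
  g(x) = -3*x^2 - 3*x/5 - 2.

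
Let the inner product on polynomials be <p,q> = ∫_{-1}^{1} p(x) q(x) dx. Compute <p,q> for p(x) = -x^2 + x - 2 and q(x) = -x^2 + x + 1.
<p,q> = -34/15

Expand the product: p(x)·q(x) = x^4 - 2*x^3 + 2*x^2 - x - 2.
∫_{-1}^{1} of each monomial x^k gives [2/(k+1) if k even, 0 if k odd]. Integrating term-by-term (or equivalently evaluating the antiderivative F(x) = x^5/5 - x^4/2 + 2*x^3/3 - x^2/2 - 2*x at the endpoints):
  F(1) − F(−1) = -32/15 − (2/15) = -34/15.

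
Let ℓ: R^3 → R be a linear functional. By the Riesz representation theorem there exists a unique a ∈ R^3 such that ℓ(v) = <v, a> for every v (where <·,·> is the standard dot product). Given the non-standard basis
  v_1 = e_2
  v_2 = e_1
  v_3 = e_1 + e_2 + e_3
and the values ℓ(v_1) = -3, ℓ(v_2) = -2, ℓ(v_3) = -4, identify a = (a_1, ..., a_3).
a = (-2, -3, 1)

Write a = (a_1, ..., a_3) in the standard basis. For each basis vector v_i, ℓ(v_i) = <v_i, a> is a linear equation in the a_j's. Collect the n equations into a matrix system V a = ℓ, where row i of V is v_i (expressed in the standard basis). Since V is invertible (lower-triangular with 1s on the diagonal, up to permutation), solve by back-substitution:
  V =
[[0, 1, 0],
 [1, 0, 0],
 [1, 1, 1]]
  V a = (-3, -2, -4)
Solving gives a = (-2, -3, 1).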